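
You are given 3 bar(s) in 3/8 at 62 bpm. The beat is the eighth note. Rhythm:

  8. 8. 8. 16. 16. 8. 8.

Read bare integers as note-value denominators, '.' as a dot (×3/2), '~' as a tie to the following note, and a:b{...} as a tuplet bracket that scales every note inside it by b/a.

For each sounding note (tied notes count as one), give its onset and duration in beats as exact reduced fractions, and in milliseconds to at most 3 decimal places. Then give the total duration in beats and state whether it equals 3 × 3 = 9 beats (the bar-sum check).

1) 0.0ms=0b +1451.613ms=3/2b
2) 1451.613ms=3/2b +1451.613ms=3/2b
3) 2903.226ms=3b +1451.613ms=3/2b
4) 4354.839ms=9/2b +725.806ms=3/4b
5) 5080.645ms=21/4b +725.806ms=3/4b
6) 5806.452ms=6b +1451.613ms=3/2b
7) 7258.065ms=15/2b +1451.613ms=3/2b
Σ=9b of 9 (62bpm 3/8) — PASS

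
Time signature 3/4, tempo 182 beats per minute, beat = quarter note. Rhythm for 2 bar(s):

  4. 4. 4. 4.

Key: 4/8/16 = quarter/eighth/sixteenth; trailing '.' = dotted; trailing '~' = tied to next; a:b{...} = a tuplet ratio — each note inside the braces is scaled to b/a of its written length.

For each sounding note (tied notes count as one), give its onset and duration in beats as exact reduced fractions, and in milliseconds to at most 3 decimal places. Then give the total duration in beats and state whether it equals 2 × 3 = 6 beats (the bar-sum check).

1) 0.0ms=0b +494.505ms=3/2b
2) 494.505ms=3/2b +494.505ms=3/2b
3) 989.011ms=3b +494.505ms=3/2b
4) 1483.516ms=9/2b +494.505ms=3/2b
Σ=6b of 6 (182bpm 3/4) — PASS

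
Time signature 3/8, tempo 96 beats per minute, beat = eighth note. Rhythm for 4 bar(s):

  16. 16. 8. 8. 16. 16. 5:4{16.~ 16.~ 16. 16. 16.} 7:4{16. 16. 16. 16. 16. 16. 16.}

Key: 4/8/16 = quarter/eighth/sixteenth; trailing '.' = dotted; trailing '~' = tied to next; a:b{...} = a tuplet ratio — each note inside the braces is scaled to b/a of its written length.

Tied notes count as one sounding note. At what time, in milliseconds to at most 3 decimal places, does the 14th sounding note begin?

1. 0.0ms @ 0 + 468.75ms (3/4)
2. 468.75ms @ 3/4 + 468.75ms (3/4)
3. 937.5ms @ 3/2 + 937.5ms (3/2)
4. 1875.0ms @ 3 + 937.5ms (3/2)
5. 2812.5ms @ 9/2 + 468.75ms (3/4)
6. 3281.25ms @ 21/4 + 468.75ms (3/4)
7. 3750.0ms @ 6 + 1125.0ms (9/5)
8. 4875.0ms @ 39/5 + 375.0ms (3/5)
9. 5250.0ms @ 42/5 + 375.0ms (3/5)
10. 5625.0ms @ 9 + 267.857ms (3/7)
11. 5892.857ms @ 66/7 + 267.857ms (3/7)
12. 6160.714ms @ 69/7 + 267.857ms (3/7)
13. 6428.571ms @ 72/7 + 267.857ms (3/7)
14. 6696.429ms @ 75/7 + 267.857ms (3/7)
15. 6964.286ms @ 78/7 + 267.857ms (3/7)
16. 7232.143ms @ 81/7 + 267.857ms (3/7)

note 14 onset = 75/7b = 6696.429ms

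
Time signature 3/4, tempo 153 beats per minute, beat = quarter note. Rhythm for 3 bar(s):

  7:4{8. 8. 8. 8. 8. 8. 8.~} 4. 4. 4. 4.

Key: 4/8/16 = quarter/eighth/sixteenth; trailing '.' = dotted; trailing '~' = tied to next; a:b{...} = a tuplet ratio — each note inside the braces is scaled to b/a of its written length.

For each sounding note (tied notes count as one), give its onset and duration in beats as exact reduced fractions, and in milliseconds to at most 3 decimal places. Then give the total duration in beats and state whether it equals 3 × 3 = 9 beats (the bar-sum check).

1) 0.0ms=0b +168.067ms=3/7b
2) 168.067ms=3/7b +168.067ms=3/7b
3) 336.134ms=6/7b +168.067ms=3/7b
4) 504.202ms=9/7b +168.067ms=3/7b
5) 672.269ms=12/7b +168.067ms=3/7b
6) 840.336ms=15/7b +168.067ms=3/7b
7) 1008.403ms=18/7b +756.303ms=27/14b
8) 1764.706ms=9/2b +588.235ms=3/2b
9) 2352.941ms=6b +588.235ms=3/2b
10) 2941.176ms=15/2b +588.235ms=3/2b
Σ=9b of 9 (153bpm 3/4) — PASS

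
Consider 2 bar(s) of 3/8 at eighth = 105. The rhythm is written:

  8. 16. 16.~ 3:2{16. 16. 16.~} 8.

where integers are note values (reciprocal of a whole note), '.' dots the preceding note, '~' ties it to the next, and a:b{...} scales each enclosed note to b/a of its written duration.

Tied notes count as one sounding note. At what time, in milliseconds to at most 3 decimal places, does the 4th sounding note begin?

1. 0.0ms @ 0 + 857.143ms (3/2)
2. 857.143ms @ 3/2 + 428.571ms (3/4)
3. 1285.714ms @ 9/4 + 714.286ms (5/4)
4. 2000.0ms @ 7/2 + 285.714ms (1/2)
5. 2285.714ms @ 4 + 1142.857ms (2)

note 4 onset = 7/2b = 2000.0ms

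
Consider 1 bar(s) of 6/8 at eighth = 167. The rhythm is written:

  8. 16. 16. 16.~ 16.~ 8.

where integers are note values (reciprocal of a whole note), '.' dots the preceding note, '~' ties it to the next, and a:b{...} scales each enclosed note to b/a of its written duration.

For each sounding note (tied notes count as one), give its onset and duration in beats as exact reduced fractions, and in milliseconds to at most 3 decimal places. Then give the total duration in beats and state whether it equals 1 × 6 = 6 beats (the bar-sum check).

1) 0.0ms=0b +538.922ms=3/2b
2) 538.922ms=3/2b +269.461ms=3/4b
3) 808.383ms=9/4b +269.461ms=3/4b
4) 1077.844ms=3b +1077.844ms=3b
Σ=6b of 6 (167bpm 6/8) — PASS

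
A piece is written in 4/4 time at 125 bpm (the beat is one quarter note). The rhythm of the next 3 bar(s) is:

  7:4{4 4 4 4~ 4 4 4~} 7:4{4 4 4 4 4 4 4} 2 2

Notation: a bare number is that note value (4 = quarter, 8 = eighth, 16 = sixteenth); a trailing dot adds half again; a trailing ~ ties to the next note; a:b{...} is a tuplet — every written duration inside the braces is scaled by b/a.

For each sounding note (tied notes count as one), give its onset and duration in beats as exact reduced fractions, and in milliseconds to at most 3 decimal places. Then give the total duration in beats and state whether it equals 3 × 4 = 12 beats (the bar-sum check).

1) 0.0ms=0b +274.286ms=4/7b
2) 274.286ms=4/7b +274.286ms=4/7b
3) 548.571ms=8/7b +274.286ms=4/7b
4) 822.857ms=12/7b +548.571ms=8/7b
5) 1371.429ms=20/7b +274.286ms=4/7b
6) 1645.714ms=24/7b +548.571ms=8/7b
7) 2194.286ms=32/7b +274.286ms=4/7b
8) 2468.571ms=36/7b +274.286ms=4/7b
9) 2742.857ms=40/7b +274.286ms=4/7b
10) 3017.143ms=44/7b +274.286ms=4/7b
11) 3291.429ms=48/7b +274.286ms=4/7b
12) 3565.714ms=52/7b +274.286ms=4/7b
13) 3840.0ms=8b +960.0ms=2b
14) 4800.0ms=10b +960.0ms=2b
Σ=12b of 12 (125bpm 4/4) — PASS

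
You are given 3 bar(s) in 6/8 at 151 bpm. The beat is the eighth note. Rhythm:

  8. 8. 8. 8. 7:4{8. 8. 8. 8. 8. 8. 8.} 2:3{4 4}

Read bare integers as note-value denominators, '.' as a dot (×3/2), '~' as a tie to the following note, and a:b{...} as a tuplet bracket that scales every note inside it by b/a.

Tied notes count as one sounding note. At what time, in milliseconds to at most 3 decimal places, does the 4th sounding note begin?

note 4 onset = 9/2b = 1788.079ms

1. 0.0ms @ 0 + 596.026ms (3/2)
2. 596.026ms @ 3/2 + 596.026ms (3/2)
3. 1192.053ms @ 3 + 596.026ms (3/2)
4. 1788.079ms @ 9/2 + 596.026ms (3/2)
5. 2384.106ms @ 6 + 340.587ms (6/7)
6. 2724.693ms @ 48/7 + 340.587ms (6/7)
7. 3065.279ms @ 54/7 + 340.587ms (6/7)
8. 3405.866ms @ 60/7 + 340.587ms (6/7)
9. 3746.452ms @ 66/7 + 340.587ms (6/7)
10. 4087.039ms @ 72/7 + 340.587ms (6/7)
11. 4427.625ms @ 78/7 + 340.587ms (6/7)
12. 4768.212ms @ 12 + 1192.053ms (3)
13. 5960.265ms @ 15 + 1192.053ms (3)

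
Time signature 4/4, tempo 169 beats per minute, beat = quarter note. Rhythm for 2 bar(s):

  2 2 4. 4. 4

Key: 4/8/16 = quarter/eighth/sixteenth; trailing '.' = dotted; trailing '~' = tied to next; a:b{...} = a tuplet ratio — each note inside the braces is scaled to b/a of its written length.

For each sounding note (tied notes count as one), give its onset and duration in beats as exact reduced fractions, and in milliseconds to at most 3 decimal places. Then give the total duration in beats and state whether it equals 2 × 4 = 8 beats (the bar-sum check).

1) 0.0ms=0b +710.059ms=2b
2) 710.059ms=2b +710.059ms=2b
3) 1420.118ms=4b +532.544ms=3/2b
4) 1952.663ms=11/2b +532.544ms=3/2b
5) 2485.207ms=7b +355.03ms=1b
Σ=8b of 8 (169bpm 4/4) — PASS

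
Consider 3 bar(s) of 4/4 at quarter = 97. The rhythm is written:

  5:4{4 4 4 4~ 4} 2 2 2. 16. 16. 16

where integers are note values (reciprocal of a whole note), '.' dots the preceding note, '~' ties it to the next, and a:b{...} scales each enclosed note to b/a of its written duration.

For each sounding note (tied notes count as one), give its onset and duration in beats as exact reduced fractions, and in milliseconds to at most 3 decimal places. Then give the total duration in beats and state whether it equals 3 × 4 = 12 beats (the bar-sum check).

1) 0.0ms=0b +494.845ms=4/5b
2) 494.845ms=4/5b +494.845ms=4/5b
3) 989.691ms=8/5b +494.845ms=4/5b
4) 1484.536ms=12/5b +989.691ms=8/5b
5) 2474.227ms=4b +1237.113ms=2b
6) 3711.34ms=6b +1237.113ms=2b
7) 4948.454ms=8b +1855.67ms=3b
8) 6804.124ms=11b +231.959ms=3/8b
9) 7036.082ms=91/8b +231.959ms=3/8b
10) 7268.041ms=47/4b +154.639ms=1/4b
Σ=12b of 12 (97bpm 4/4) — PASS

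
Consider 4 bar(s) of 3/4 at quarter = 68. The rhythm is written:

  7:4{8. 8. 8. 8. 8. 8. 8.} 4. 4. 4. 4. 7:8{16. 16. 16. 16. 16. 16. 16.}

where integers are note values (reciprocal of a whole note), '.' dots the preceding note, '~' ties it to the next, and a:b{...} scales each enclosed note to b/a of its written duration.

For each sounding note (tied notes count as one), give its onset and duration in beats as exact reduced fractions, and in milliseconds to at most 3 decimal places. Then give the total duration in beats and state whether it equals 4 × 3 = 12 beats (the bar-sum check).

1) 0.0ms=0b +378.151ms=3/7b
2) 378.151ms=3/7b +378.151ms=3/7b
3) 756.303ms=6/7b +378.151ms=3/7b
4) 1134.454ms=9/7b +378.151ms=3/7b
5) 1512.605ms=12/7b +378.151ms=3/7b
6) 1890.756ms=15/7b +378.151ms=3/7b
7) 2268.908ms=18/7b +378.151ms=3/7b
8) 2647.059ms=3b +1323.529ms=3/2b
9) 3970.588ms=9/2b +1323.529ms=3/2b
10) 5294.118ms=6b +1323.529ms=3/2b
11) 6617.647ms=15/2b +1323.529ms=3/2b
12) 7941.176ms=9b +378.151ms=3/7b
13) 8319.328ms=66/7b +378.151ms=3/7b
14) 8697.479ms=69/7b +378.151ms=3/7b
15) 9075.63ms=72/7b +378.151ms=3/7b
16) 9453.782ms=75/7b +378.151ms=3/7b
17) 9831.933ms=78/7b +378.151ms=3/7b
18) 10210.084ms=81/7b +378.151ms=3/7b
Σ=12b of 12 (68bpm 3/4) — PASS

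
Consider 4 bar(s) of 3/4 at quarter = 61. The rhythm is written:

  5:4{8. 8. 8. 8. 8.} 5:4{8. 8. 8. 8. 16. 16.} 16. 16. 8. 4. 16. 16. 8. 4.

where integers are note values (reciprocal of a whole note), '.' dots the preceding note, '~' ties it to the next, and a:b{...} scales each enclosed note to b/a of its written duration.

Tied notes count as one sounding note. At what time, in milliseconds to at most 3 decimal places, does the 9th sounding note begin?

note 9 onset = 24/5b = 4721.311ms

1. 0.0ms @ 0 + 590.164ms (3/5)
2. 590.164ms @ 3/5 + 590.164ms (3/5)
3. 1180.328ms @ 6/5 + 590.164ms (3/5)
4. 1770.492ms @ 9/5 + 590.164ms (3/5)
5. 2360.656ms @ 12/5 + 590.164ms (3/5)
6. 2950.82ms @ 3 + 590.164ms (3/5)
7. 3540.984ms @ 18/5 + 590.164ms (3/5)
8. 4131.148ms @ 21/5 + 590.164ms (3/5)
9. 4721.311ms @ 24/5 + 590.164ms (3/5)
10. 5311.475ms @ 27/5 + 295.082ms (3/10)
11. 5606.557ms @ 57/10 + 295.082ms (3/10)
12. 5901.639ms @ 6 + 368.852ms (3/8)
13. 6270.492ms @ 51/8 + 368.852ms (3/8)
14. 6639.344ms @ 27/4 + 737.705ms (3/4)
15. 7377.049ms @ 15/2 + 1475.41ms (3/2)
16. 8852.459ms @ 9 + 368.852ms (3/8)
17. 9221.311ms @ 75/8 + 368.852ms (3/8)
18. 9590.164ms @ 39/4 + 737.705ms (3/4)
19. 10327.869ms @ 21/2 + 1475.41ms (3/2)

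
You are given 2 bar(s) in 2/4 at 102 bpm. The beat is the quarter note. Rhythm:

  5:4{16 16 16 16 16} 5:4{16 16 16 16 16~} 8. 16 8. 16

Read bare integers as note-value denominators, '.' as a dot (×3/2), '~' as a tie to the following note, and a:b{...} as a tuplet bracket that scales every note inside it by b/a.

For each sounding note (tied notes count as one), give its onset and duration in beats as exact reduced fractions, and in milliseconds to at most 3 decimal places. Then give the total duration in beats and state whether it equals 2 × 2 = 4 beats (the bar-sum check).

1) 0.0ms=0b +117.647ms=1/5b
2) 117.647ms=1/5b +117.647ms=1/5b
3) 235.294ms=2/5b +117.647ms=1/5b
4) 352.941ms=3/5b +117.647ms=1/5b
5) 470.588ms=4/5b +117.647ms=1/5b
6) 588.235ms=1b +117.647ms=1/5b
7) 705.882ms=6/5b +117.647ms=1/5b
8) 823.529ms=7/5b +117.647ms=1/5b
9) 941.176ms=8/5b +117.647ms=1/5b
10) 1058.824ms=9/5b +558.824ms=19/20b
11) 1617.647ms=11/4b +147.059ms=1/4b
12) 1764.706ms=3b +441.176ms=3/4b
13) 2205.882ms=15/4b +147.059ms=1/4b
Σ=4b of 4 (102bpm 2/4) — PASS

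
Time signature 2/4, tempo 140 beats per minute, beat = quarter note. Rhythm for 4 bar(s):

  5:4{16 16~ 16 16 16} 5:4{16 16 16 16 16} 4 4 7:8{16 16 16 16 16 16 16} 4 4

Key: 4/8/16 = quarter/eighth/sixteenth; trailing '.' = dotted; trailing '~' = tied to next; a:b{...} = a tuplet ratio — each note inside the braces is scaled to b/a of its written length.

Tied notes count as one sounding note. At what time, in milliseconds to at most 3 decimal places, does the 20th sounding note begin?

note 20 onset = 7b = 3000.0ms

1. 0.0ms @ 0 + 85.714ms (1/5)
2. 85.714ms @ 1/5 + 171.429ms (2/5)
3. 257.143ms @ 3/5 + 85.714ms (1/5)
4. 342.857ms @ 4/5 + 85.714ms (1/5)
5. 428.571ms @ 1 + 85.714ms (1/5)
6. 514.286ms @ 6/5 + 85.714ms (1/5)
7. 600.0ms @ 7/5 + 85.714ms (1/5)
8. 685.714ms @ 8/5 + 85.714ms (1/5)
9. 771.429ms @ 9/5 + 85.714ms (1/5)
10. 857.143ms @ 2 + 428.571ms (1)
11. 1285.714ms @ 3 + 428.571ms (1)
12. 1714.286ms @ 4 + 122.449ms (2/7)
13. 1836.735ms @ 30/7 + 122.449ms (2/7)
14. 1959.184ms @ 32/7 + 122.449ms (2/7)
15. 2081.633ms @ 34/7 + 122.449ms (2/7)
16. 2204.082ms @ 36/7 + 122.449ms (2/7)
17. 2326.531ms @ 38/7 + 122.449ms (2/7)
18. 2448.98ms @ 40/7 + 122.449ms (2/7)
19. 2571.429ms @ 6 + 428.571ms (1)
20. 3000.0ms @ 7 + 428.571ms (1)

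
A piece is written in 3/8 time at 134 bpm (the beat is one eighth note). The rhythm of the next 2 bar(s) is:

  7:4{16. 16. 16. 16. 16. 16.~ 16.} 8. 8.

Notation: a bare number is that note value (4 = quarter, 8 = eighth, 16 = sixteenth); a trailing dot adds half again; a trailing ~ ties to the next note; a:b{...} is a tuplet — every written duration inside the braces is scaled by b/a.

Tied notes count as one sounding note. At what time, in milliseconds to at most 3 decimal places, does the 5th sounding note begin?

1. 0.0ms @ 0 + 191.898ms (3/7)
2. 191.898ms @ 3/7 + 191.898ms (3/7)
3. 383.795ms @ 6/7 + 191.898ms (3/7)
4. 575.693ms @ 9/7 + 191.898ms (3/7)
5. 767.591ms @ 12/7 + 191.898ms (3/7)
6. 959.488ms @ 15/7 + 383.795ms (6/7)
7. 1343.284ms @ 3 + 671.642ms (3/2)
8. 2014.925ms @ 9/2 + 671.642ms (3/2)

note 5 onset = 12/7b = 767.591ms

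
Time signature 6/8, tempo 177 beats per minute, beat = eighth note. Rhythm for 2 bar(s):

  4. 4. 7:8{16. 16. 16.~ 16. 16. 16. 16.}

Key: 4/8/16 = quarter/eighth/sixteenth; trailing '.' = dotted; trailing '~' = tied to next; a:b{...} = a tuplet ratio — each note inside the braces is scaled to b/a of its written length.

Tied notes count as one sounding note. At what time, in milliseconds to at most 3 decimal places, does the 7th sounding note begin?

note 7 onset = 72/7b = 3486.683ms

1. 0.0ms @ 0 + 1016.949ms (3)
2. 1016.949ms @ 3 + 1016.949ms (3)
3. 2033.898ms @ 6 + 290.557ms (6/7)
4. 2324.455ms @ 48/7 + 290.557ms (6/7)
5. 2615.012ms @ 54/7 + 581.114ms (12/7)
6. 3196.126ms @ 66/7 + 290.557ms (6/7)
7. 3486.683ms @ 72/7 + 290.557ms (6/7)
8. 3777.24ms @ 78/7 + 290.557ms (6/7)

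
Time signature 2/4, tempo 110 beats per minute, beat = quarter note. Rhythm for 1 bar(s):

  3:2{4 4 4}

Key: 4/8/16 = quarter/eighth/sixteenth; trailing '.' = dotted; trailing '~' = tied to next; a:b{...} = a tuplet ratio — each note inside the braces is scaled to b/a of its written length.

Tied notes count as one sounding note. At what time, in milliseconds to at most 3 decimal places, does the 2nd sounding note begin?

note 2 onset = 2/3b = 363.636ms

1. 0.0ms @ 0 + 363.636ms (2/3)
2. 363.636ms @ 2/3 + 363.636ms (2/3)
3. 727.273ms @ 4/3 + 363.636ms (2/3)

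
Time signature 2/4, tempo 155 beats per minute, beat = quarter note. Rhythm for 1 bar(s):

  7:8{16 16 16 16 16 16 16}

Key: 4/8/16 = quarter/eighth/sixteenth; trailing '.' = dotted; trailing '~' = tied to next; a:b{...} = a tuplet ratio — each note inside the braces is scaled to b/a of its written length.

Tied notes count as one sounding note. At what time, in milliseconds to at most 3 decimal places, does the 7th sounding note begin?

note 7 onset = 12/7b = 663.594ms

1. 0.0ms @ 0 + 110.599ms (2/7)
2. 110.599ms @ 2/7 + 110.599ms (2/7)
3. 221.198ms @ 4/7 + 110.599ms (2/7)
4. 331.797ms @ 6/7 + 110.599ms (2/7)
5. 442.396ms @ 8/7 + 110.599ms (2/7)
6. 552.995ms @ 10/7 + 110.599ms (2/7)
7. 663.594ms @ 12/7 + 110.599ms (2/7)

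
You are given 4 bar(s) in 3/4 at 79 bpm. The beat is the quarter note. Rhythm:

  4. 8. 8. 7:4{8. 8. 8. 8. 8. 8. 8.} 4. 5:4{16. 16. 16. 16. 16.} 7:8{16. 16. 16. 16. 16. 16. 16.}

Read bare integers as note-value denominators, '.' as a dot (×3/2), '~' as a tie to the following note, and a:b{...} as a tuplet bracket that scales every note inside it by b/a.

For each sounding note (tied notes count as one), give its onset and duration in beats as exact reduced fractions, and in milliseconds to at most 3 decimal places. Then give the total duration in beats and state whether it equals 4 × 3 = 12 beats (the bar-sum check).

1) 0.0ms=0b +1139.241ms=3/2b
2) 1139.241ms=3/2b +569.62ms=3/4b
3) 1708.861ms=9/4b +569.62ms=3/4b
4) 2278.481ms=3b +325.497ms=3/7b
5) 2603.978ms=24/7b +325.497ms=3/7b
6) 2929.476ms=27/7b +325.497ms=3/7b
7) 3254.973ms=30/7b +325.497ms=3/7b
8) 3580.47ms=33/7b +325.497ms=3/7b
9) 3905.967ms=36/7b +325.497ms=3/7b
10) 4231.465ms=39/7b +325.497ms=3/7b
11) 4556.962ms=6b +1139.241ms=3/2b
12) 5696.203ms=15/2b +227.848ms=3/10b
13) 5924.051ms=39/5b +227.848ms=3/10b
14) 6151.899ms=81/10b +227.848ms=3/10b
15) 6379.747ms=42/5b +227.848ms=3/10b
16) 6607.595ms=87/10b +227.848ms=3/10b
17) 6835.443ms=9b +325.497ms=3/7b
18) 7160.94ms=66/7b +325.497ms=3/7b
19) 7486.438ms=69/7b +325.497ms=3/7b
20) 7811.935ms=72/7b +325.497ms=3/7b
21) 8137.432ms=75/7b +325.497ms=3/7b
22) 8462.929ms=78/7b +325.497ms=3/7b
23) 8788.427ms=81/7b +325.497ms=3/7b
Σ=12b of 12 (79bpm 3/4) — PASS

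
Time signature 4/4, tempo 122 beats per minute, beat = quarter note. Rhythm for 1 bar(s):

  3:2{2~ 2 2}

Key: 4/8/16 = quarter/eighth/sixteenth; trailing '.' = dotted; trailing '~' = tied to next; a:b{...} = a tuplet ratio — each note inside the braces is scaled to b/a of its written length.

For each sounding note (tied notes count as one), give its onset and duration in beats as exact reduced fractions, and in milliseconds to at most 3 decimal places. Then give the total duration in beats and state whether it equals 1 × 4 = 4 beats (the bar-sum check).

1) 0.0ms=0b +1311.475ms=8/3b
2) 1311.475ms=8/3b +655.738ms=4/3b
Σ=4b of 4 (122bpm 4/4) — PASS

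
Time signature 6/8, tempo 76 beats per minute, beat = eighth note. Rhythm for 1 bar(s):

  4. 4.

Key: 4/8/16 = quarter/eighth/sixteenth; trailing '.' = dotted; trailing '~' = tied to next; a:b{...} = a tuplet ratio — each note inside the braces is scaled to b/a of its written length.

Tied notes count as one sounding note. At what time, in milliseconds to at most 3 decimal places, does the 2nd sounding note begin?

1. 0.0ms @ 0 + 2368.421ms (3)
2. 2368.421ms @ 3 + 2368.421ms (3)

note 2 onset = 3b = 2368.421ms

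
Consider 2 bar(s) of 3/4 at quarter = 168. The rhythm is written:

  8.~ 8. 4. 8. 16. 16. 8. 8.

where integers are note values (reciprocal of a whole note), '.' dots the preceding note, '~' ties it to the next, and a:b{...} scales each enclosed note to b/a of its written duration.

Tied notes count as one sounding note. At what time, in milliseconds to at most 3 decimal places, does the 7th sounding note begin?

note 7 onset = 21/4b = 1875.0ms

1. 0.0ms @ 0 + 535.714ms (3/2)
2. 535.714ms @ 3/2 + 535.714ms (3/2)
3. 1071.429ms @ 3 + 267.857ms (3/4)
4. 1339.286ms @ 15/4 + 133.929ms (3/8)
5. 1473.214ms @ 33/8 + 133.929ms (3/8)
6. 1607.143ms @ 9/2 + 267.857ms (3/4)
7. 1875.0ms @ 21/4 + 267.857ms (3/4)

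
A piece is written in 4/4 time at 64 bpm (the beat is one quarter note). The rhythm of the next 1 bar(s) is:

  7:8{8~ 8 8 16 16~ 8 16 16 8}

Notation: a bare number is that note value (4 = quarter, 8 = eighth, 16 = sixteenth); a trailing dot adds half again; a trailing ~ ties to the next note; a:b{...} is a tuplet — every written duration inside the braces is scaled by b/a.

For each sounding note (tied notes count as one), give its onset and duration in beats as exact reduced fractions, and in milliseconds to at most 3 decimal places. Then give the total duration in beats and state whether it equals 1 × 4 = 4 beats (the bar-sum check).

1) 0.0ms=0b +1071.429ms=8/7b
2) 1071.429ms=8/7b +535.714ms=4/7b
3) 1607.143ms=12/7b +267.857ms=2/7b
4) 1875.0ms=2b +803.571ms=6/7b
5) 2678.571ms=20/7b +267.857ms=2/7b
6) 2946.429ms=22/7b +267.857ms=2/7b
7) 3214.286ms=24/7b +535.714ms=4/7b
Σ=4b of 4 (64bpm 4/4) — PASS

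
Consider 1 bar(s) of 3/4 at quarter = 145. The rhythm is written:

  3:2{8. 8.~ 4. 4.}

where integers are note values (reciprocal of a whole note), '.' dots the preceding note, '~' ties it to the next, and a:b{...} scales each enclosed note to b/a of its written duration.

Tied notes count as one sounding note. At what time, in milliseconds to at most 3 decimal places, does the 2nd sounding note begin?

note 2 onset = 1/2b = 206.897ms

1. 0.0ms @ 0 + 206.897ms (1/2)
2. 206.897ms @ 1/2 + 620.69ms (3/2)
3. 827.586ms @ 2 + 413.793ms (1)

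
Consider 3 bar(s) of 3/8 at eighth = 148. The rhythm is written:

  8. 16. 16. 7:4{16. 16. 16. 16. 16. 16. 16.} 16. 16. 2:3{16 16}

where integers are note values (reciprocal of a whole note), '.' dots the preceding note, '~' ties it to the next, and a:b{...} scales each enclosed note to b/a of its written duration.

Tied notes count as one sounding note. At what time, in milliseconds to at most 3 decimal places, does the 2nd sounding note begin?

note 2 onset = 3/2b = 608.108ms

1. 0.0ms @ 0 + 608.108ms (3/2)
2. 608.108ms @ 3/2 + 304.054ms (3/4)
3. 912.162ms @ 9/4 + 304.054ms (3/4)
4. 1216.216ms @ 3 + 173.745ms (3/7)
5. 1389.961ms @ 24/7 + 173.745ms (3/7)
6. 1563.707ms @ 27/7 + 173.745ms (3/7)
7. 1737.452ms @ 30/7 + 173.745ms (3/7)
8. 1911.197ms @ 33/7 + 173.745ms (3/7)
9. 2084.942ms @ 36/7 + 173.745ms (3/7)
10. 2258.687ms @ 39/7 + 173.745ms (3/7)
11. 2432.432ms @ 6 + 304.054ms (3/4)
12. 2736.486ms @ 27/4 + 304.054ms (3/4)
13. 3040.541ms @ 15/2 + 304.054ms (3/4)
14. 3344.595ms @ 33/4 + 304.054ms (3/4)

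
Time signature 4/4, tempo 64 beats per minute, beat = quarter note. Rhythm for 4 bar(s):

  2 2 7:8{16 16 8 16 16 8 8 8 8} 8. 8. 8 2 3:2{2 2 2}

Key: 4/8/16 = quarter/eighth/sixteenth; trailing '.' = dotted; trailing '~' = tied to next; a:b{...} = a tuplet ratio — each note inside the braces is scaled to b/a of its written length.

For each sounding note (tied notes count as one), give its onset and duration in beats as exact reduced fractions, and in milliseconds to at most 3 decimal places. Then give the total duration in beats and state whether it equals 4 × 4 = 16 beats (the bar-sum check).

1) 0.0ms=0b +1875.0ms=2b
2) 1875.0ms=2b +1875.0ms=2b
3) 3750.0ms=4b +267.857ms=2/7b
4) 4017.857ms=30/7b +267.857ms=2/7b
5) 4285.714ms=32/7b +535.714ms=4/7b
6) 4821.429ms=36/7b +267.857ms=2/7b
7) 5089.286ms=38/7b +267.857ms=2/7b
8) 5357.143ms=40/7b +535.714ms=4/7b
9) 5892.857ms=44/7b +535.714ms=4/7b
10) 6428.571ms=48/7b +535.714ms=4/7b
11) 6964.286ms=52/7b +535.714ms=4/7b
12) 7500.0ms=8b +703.125ms=3/4b
13) 8203.125ms=35/4b +703.125ms=3/4b
14) 8906.25ms=19/2b +468.75ms=1/2b
15) 9375.0ms=10b +1875.0ms=2b
16) 11250.0ms=12b +1250.0ms=4/3b
17) 12500.0ms=40/3b +1250.0ms=4/3b
18) 13750.0ms=44/3b +1250.0ms=4/3b
Σ=16b of 16 (64bpm 4/4) — PASS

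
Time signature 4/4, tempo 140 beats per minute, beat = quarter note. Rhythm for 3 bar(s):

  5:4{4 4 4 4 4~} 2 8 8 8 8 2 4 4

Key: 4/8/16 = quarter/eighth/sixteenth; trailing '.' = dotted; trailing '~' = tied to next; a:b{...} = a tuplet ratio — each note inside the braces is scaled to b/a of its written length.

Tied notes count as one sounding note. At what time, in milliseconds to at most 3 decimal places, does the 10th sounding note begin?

1. 0.0ms @ 0 + 342.857ms (4/5)
2. 342.857ms @ 4/5 + 342.857ms (4/5)
3. 685.714ms @ 8/5 + 342.857ms (4/5)
4. 1028.571ms @ 12/5 + 342.857ms (4/5)
5. 1371.429ms @ 16/5 + 1200.0ms (14/5)
6. 2571.429ms @ 6 + 214.286ms (1/2)
7. 2785.714ms @ 13/2 + 214.286ms (1/2)
8. 3000.0ms @ 7 + 214.286ms (1/2)
9. 3214.286ms @ 15/2 + 214.286ms (1/2)
10. 3428.571ms @ 8 + 857.143ms (2)
11. 4285.714ms @ 10 + 428.571ms (1)
12. 4714.286ms @ 11 + 428.571ms (1)

note 10 onset = 8b = 3428.571ms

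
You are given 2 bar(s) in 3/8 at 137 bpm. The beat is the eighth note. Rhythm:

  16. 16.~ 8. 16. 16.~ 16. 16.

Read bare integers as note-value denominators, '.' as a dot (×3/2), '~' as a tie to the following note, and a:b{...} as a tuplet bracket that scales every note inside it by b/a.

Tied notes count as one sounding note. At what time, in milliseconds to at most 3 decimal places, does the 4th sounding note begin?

1. 0.0ms @ 0 + 328.467ms (3/4)
2. 328.467ms @ 3/4 + 985.401ms (9/4)
3. 1313.869ms @ 3 + 328.467ms (3/4)
4. 1642.336ms @ 15/4 + 656.934ms (3/2)
5. 2299.27ms @ 21/4 + 328.467ms (3/4)

note 4 onset = 15/4b = 1642.336ms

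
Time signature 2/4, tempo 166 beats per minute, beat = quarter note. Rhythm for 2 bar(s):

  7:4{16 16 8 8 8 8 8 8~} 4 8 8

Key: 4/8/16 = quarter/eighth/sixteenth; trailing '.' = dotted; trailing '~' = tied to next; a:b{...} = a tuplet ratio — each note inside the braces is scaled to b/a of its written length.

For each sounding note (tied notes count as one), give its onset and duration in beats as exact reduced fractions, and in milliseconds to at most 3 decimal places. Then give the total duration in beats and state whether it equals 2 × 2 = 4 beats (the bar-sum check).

1) 0.0ms=0b +51.635ms=1/7b
2) 51.635ms=1/7b +51.635ms=1/7b
3) 103.27ms=2/7b +103.27ms=2/7b
4) 206.54ms=4/7b +103.27ms=2/7b
5) 309.811ms=6/7b +103.27ms=2/7b
6) 413.081ms=8/7b +103.27ms=2/7b
7) 516.351ms=10/7b +103.27ms=2/7b
8) 619.621ms=12/7b +464.716ms=9/7b
9) 1084.337ms=3b +180.723ms=1/2b
10) 1265.06ms=7/2b +180.723ms=1/2b
Σ=4b of 4 (166bpm 2/4) — PASS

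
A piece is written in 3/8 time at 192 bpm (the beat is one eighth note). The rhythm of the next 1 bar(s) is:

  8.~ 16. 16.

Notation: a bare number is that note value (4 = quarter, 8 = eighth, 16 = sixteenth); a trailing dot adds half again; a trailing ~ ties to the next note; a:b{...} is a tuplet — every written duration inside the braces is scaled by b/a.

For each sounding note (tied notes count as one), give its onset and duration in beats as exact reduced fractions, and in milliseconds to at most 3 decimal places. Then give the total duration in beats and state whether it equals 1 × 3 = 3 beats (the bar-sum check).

1) 0.0ms=0b +703.125ms=9/4b
2) 703.125ms=9/4b +234.375ms=3/4b
Σ=3b of 3 (192bpm 3/8) — PASS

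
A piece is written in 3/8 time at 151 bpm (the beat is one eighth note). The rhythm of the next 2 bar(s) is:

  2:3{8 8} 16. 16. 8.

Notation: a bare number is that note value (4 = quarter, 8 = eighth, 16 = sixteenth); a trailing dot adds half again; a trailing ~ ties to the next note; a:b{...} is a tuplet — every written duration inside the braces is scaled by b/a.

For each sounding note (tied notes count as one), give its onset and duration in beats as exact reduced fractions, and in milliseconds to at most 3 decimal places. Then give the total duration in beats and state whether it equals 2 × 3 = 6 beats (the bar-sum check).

1) 0.0ms=0b +596.026ms=3/2b
2) 596.026ms=3/2b +596.026ms=3/2b
3) 1192.053ms=3b +298.013ms=3/4b
4) 1490.066ms=15/4b +298.013ms=3/4b
5) 1788.079ms=9/2b +596.026ms=3/2b
Σ=6b of 6 (151bpm 3/8) — PASS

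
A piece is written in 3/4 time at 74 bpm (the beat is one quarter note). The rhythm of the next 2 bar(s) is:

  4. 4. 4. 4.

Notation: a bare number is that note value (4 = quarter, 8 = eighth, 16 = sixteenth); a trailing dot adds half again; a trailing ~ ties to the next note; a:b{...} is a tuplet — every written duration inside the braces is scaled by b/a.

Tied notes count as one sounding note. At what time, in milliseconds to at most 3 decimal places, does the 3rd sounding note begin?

note 3 onset = 3b = 2432.432ms

1. 0.0ms @ 0 + 1216.216ms (3/2)
2. 1216.216ms @ 3/2 + 1216.216ms (3/2)
3. 2432.432ms @ 3 + 1216.216ms (3/2)
4. 3648.649ms @ 9/2 + 1216.216ms (3/2)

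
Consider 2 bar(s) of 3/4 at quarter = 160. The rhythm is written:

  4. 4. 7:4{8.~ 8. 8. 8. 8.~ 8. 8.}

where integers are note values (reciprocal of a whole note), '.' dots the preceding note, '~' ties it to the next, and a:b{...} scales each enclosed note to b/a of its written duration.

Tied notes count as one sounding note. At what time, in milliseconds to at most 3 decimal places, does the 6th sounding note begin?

1. 0.0ms @ 0 + 562.5ms (3/2)
2. 562.5ms @ 3/2 + 562.5ms (3/2)
3. 1125.0ms @ 3 + 321.429ms (6/7)
4. 1446.429ms @ 27/7 + 160.714ms (3/7)
5. 1607.143ms @ 30/7 + 160.714ms (3/7)
6. 1767.857ms @ 33/7 + 321.429ms (6/7)
7. 2089.286ms @ 39/7 + 160.714ms (3/7)

note 6 onset = 33/7b = 1767.857ms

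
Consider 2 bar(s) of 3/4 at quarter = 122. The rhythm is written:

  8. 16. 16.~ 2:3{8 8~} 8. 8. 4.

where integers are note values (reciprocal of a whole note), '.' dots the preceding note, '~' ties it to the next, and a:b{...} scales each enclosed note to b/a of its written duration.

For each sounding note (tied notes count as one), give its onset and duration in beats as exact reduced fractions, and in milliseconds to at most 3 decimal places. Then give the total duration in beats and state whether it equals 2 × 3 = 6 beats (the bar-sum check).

1) 0.0ms=0b +368.852ms=3/4b
2) 368.852ms=3/4b +184.426ms=3/8b
3) 553.279ms=9/8b +553.279ms=9/8b
4) 1106.557ms=9/4b +737.705ms=3/2b
5) 1844.262ms=15/4b +368.852ms=3/4b
6) 2213.115ms=9/2b +737.705ms=3/2b
Σ=6b of 6 (122bpm 3/4) — PASS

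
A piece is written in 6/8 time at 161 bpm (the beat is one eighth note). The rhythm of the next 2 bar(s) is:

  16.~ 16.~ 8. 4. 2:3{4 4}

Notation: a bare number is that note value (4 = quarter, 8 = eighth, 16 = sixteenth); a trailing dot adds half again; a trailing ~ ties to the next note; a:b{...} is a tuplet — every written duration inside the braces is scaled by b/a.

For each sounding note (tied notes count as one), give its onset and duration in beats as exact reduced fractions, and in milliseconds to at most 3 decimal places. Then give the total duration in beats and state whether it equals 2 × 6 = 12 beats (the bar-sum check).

1) 0.0ms=0b +1118.012ms=3b
2) 1118.012ms=3b +1118.012ms=3b
3) 2236.025ms=6b +1118.012ms=3b
4) 3354.037ms=9b +1118.012ms=3b
Σ=12b of 12 (161bpm 6/8) — PASS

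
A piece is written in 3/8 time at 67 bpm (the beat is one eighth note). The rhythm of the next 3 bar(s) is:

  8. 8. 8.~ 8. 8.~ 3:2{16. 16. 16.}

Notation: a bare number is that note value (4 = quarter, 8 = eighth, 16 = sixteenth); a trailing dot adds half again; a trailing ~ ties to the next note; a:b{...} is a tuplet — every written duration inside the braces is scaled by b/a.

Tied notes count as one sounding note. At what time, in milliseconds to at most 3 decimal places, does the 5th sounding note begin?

note 5 onset = 8b = 7164.179ms

1. 0.0ms @ 0 + 1343.284ms (3/2)
2. 1343.284ms @ 3/2 + 1343.284ms (3/2)
3. 2686.567ms @ 3 + 2686.567ms (3)
4. 5373.134ms @ 6 + 1791.045ms (2)
5. 7164.179ms @ 8 + 447.761ms (1/2)
6. 7611.94ms @ 17/2 + 447.761ms (1/2)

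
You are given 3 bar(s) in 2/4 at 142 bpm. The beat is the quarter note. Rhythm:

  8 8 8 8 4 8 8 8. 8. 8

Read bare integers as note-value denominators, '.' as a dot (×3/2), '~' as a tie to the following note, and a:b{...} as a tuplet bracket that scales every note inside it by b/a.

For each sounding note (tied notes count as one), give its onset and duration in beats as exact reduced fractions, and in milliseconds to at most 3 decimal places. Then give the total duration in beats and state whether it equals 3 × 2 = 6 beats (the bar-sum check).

1) 0.0ms=0b +211.268ms=1/2b
2) 211.268ms=1/2b +211.268ms=1/2b
3) 422.535ms=1b +211.268ms=1/2b
4) 633.803ms=3/2b +211.268ms=1/2b
5) 845.07ms=2b +422.535ms=1b
6) 1267.606ms=3b +211.268ms=1/2b
7) 1478.873ms=7/2b +211.268ms=1/2b
8) 1690.141ms=4b +316.901ms=3/4b
9) 2007.042ms=19/4b +316.901ms=3/4b
10) 2323.944ms=11/2b +211.268ms=1/2b
Σ=6b of 6 (142bpm 2/4) — PASS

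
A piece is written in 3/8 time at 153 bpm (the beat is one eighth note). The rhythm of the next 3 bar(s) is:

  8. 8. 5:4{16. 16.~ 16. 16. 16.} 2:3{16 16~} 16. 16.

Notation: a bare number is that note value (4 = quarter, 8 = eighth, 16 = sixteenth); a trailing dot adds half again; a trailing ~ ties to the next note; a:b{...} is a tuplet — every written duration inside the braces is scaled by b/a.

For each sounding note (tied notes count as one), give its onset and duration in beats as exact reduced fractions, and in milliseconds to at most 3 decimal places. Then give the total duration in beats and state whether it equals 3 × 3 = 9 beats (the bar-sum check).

1) 0.0ms=0b +588.235ms=3/2b
2) 588.235ms=3/2b +588.235ms=3/2b
3) 1176.471ms=3b +235.294ms=3/5b
4) 1411.765ms=18/5b +470.588ms=6/5b
5) 1882.353ms=24/5b +235.294ms=3/5b
6) 2117.647ms=27/5b +235.294ms=3/5b
7) 2352.941ms=6b +294.118ms=3/4b
8) 2647.059ms=27/4b +588.235ms=3/2b
9) 3235.294ms=33/4b +294.118ms=3/4b
Σ=9b of 9 (153bpm 3/8) — PASS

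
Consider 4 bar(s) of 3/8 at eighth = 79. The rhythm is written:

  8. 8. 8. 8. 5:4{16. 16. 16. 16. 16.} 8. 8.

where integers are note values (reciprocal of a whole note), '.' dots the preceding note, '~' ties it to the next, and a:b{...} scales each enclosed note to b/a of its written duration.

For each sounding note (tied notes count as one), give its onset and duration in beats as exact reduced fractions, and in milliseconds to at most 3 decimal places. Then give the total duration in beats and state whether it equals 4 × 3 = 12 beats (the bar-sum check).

1) 0.0ms=0b +1139.241ms=3/2b
2) 1139.241ms=3/2b +1139.241ms=3/2b
3) 2278.481ms=3b +1139.241ms=3/2b
4) 3417.722ms=9/2b +1139.241ms=3/2b
5) 4556.962ms=6b +455.696ms=3/5b
6) 5012.658ms=33/5b +455.696ms=3/5b
7) 5468.354ms=36/5b +455.696ms=3/5b
8) 5924.051ms=39/5b +455.696ms=3/5b
9) 6379.747ms=42/5b +455.696ms=3/5b
10) 6835.443ms=9b +1139.241ms=3/2b
11) 7974.684ms=21/2b +1139.241ms=3/2b
Σ=12b of 12 (79bpm 3/8) — PASS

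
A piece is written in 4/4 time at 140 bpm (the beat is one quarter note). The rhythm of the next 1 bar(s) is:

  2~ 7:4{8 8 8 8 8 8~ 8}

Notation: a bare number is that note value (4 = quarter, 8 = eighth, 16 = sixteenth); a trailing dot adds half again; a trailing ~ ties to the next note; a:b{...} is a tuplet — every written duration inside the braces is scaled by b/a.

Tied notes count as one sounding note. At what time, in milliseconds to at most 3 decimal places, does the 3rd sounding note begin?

note 3 onset = 18/7b = 1102.041ms

1. 0.0ms @ 0 + 979.592ms (16/7)
2. 979.592ms @ 16/7 + 122.449ms (2/7)
3. 1102.041ms @ 18/7 + 122.449ms (2/7)
4. 1224.49ms @ 20/7 + 122.449ms (2/7)
5. 1346.939ms @ 22/7 + 122.449ms (2/7)
6. 1469.388ms @ 24/7 + 244.898ms (4/7)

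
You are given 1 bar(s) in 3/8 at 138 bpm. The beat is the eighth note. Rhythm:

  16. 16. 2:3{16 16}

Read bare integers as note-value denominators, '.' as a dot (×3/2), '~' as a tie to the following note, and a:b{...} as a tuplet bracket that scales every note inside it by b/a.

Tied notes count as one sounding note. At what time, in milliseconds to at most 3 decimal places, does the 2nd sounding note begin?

note 2 onset = 3/4b = 326.087ms

1. 0.0ms @ 0 + 326.087ms (3/4)
2. 326.087ms @ 3/4 + 326.087ms (3/4)
3. 652.174ms @ 3/2 + 326.087ms (3/4)
4. 978.261ms @ 9/4 + 326.087ms (3/4)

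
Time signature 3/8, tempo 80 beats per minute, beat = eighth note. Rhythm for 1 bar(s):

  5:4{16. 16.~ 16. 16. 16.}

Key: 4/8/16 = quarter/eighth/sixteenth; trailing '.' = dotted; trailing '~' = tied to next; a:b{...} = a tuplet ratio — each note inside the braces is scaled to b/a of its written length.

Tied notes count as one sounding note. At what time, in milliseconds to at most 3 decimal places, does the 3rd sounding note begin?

1. 0.0ms @ 0 + 450.0ms (3/5)
2. 450.0ms @ 3/5 + 900.0ms (6/5)
3. 1350.0ms @ 9/5 + 450.0ms (3/5)
4. 1800.0ms @ 12/5 + 450.0ms (3/5)

note 3 onset = 9/5b = 1350.0ms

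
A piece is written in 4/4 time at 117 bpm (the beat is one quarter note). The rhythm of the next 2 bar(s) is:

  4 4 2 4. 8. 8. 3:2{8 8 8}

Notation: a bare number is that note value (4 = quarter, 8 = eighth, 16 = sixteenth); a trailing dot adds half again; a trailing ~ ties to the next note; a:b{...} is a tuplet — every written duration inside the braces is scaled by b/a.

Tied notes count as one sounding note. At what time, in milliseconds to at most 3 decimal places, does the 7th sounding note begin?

1. 0.0ms @ 0 + 512.821ms (1)
2. 512.821ms @ 1 + 512.821ms (1)
3. 1025.641ms @ 2 + 1025.641ms (2)
4. 2051.282ms @ 4 + 769.231ms (3/2)
5. 2820.513ms @ 11/2 + 384.615ms (3/4)
6. 3205.128ms @ 25/4 + 384.615ms (3/4)
7. 3589.744ms @ 7 + 170.94ms (1/3)
8. 3760.684ms @ 22/3 + 170.94ms (1/3)
9. 3931.624ms @ 23/3 + 170.94ms (1/3)

note 7 onset = 7b = 3589.744ms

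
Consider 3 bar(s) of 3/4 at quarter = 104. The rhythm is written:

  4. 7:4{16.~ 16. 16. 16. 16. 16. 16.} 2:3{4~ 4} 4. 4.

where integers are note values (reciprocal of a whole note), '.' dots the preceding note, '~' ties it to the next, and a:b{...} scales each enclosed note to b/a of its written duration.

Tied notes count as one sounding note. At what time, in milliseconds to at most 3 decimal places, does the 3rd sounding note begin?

note 3 onset = 27/14b = 1112.637ms

1. 0.0ms @ 0 + 865.385ms (3/2)
2. 865.385ms @ 3/2 + 247.253ms (3/7)
3. 1112.637ms @ 27/14 + 123.626ms (3/14)
4. 1236.264ms @ 15/7 + 123.626ms (3/14)
5. 1359.89ms @ 33/14 + 123.626ms (3/14)
6. 1483.516ms @ 18/7 + 123.626ms (3/14)
7. 1607.143ms @ 39/14 + 123.626ms (3/14)
8. 1730.769ms @ 3 + 1730.769ms (3)
9. 3461.538ms @ 6 + 865.385ms (3/2)
10. 4326.923ms @ 15/2 + 865.385ms (3/2)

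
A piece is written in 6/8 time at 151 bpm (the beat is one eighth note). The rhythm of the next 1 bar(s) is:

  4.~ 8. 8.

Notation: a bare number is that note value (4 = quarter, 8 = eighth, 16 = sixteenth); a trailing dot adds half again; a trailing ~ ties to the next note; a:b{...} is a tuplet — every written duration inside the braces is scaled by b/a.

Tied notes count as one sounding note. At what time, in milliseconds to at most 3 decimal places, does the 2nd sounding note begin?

note 2 onset = 9/2b = 1788.079ms

1. 0.0ms @ 0 + 1788.079ms (9/2)
2. 1788.079ms @ 9/2 + 596.026ms (3/2)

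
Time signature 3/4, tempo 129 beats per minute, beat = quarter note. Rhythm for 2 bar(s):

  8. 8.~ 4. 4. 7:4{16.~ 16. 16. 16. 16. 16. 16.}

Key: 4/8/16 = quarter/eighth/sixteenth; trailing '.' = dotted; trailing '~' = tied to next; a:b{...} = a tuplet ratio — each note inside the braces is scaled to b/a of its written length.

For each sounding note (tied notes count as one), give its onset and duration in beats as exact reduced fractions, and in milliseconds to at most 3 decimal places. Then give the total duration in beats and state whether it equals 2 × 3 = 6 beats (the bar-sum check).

1) 0.0ms=0b +348.837ms=3/4b
2) 348.837ms=3/4b +1046.512ms=9/4b
3) 1395.349ms=3b +697.674ms=3/2b
4) 2093.023ms=9/2b +199.336ms=3/7b
5) 2292.359ms=69/14b +99.668ms=3/14b
6) 2392.027ms=36/7b +99.668ms=3/14b
7) 2491.694ms=75/14b +99.668ms=3/14b
8) 2591.362ms=39/7b +99.668ms=3/14b
9) 2691.03ms=81/14b +99.668ms=3/14b
Σ=6b of 6 (129bpm 3/4) — PASS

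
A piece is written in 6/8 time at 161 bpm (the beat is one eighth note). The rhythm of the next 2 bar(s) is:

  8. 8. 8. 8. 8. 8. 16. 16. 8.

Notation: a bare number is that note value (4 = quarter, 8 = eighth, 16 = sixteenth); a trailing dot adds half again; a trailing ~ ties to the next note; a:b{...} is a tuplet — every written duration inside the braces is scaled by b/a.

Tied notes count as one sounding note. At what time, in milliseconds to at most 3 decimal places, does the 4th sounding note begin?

note 4 onset = 9/2b = 1677.019ms

1. 0.0ms @ 0 + 559.006ms (3/2)
2. 559.006ms @ 3/2 + 559.006ms (3/2)
3. 1118.012ms @ 3 + 559.006ms (3/2)
4. 1677.019ms @ 9/2 + 559.006ms (3/2)
5. 2236.025ms @ 6 + 559.006ms (3/2)
6. 2795.031ms @ 15/2 + 559.006ms (3/2)
7. 3354.037ms @ 9 + 279.503ms (3/4)
8. 3633.54ms @ 39/4 + 279.503ms (3/4)
9. 3913.043ms @ 21/2 + 559.006ms (3/2)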